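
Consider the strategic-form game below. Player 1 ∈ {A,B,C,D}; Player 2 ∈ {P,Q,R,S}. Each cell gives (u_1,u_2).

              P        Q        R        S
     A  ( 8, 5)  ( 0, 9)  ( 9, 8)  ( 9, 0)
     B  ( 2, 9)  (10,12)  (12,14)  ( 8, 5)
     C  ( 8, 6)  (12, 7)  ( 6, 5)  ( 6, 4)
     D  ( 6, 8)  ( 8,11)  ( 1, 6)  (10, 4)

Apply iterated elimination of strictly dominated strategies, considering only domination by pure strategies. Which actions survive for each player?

P2 drop P (Q beats it: A:9>5 B:12>9 C:7>6 D:11>8)
P2 drop S (Q beats it: A:9>0 B:12>5 C:7>4 D:11>4)
P1 drop A (B beats it: Q:10>0 R:12>9)
P1 drop D (B beats it: Q:10>8 R:12>1)
P1→{B,C} P2→{Q,R}

Remaining: P1:{B,C} P2:{Q,R}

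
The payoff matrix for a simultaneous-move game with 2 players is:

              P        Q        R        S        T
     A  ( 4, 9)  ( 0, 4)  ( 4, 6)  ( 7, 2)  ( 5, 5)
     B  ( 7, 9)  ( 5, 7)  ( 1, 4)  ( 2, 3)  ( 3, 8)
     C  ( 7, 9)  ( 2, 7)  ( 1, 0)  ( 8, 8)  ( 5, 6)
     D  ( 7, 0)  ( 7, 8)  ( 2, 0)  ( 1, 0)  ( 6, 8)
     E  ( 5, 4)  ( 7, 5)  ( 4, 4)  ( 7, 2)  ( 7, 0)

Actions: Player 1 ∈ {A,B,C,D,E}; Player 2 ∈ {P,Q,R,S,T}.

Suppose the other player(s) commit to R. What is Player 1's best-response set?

u_1(A vs R) = 4
u_1(B vs R) = 1
u_1(C vs R) = 1
u_1(D vs R) = 2
u_1(E vs R) = 4
max payoff 4 at {A,E}

BR_1 = {A,E}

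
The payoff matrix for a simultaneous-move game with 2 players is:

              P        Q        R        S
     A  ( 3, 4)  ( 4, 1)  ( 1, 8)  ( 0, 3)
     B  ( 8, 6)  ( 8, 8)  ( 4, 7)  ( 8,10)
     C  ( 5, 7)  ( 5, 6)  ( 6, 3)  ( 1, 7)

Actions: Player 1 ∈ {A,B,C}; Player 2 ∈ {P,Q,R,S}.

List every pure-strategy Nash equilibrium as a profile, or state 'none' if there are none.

Nash profiles: (B,S)

(A,P): not NE [P1→B gives 8>3; P2→R gives 8>4]
(A,Q): not NE [P1→B gives 8>4; P2→R gives 8>1]
(A,R): not NE [P1→C gives 6>1]
(A,S): not NE [P1→B gives 8>0; P2→R gives 8>3]
(B,P): not NE [P2→S gives 10>6]
(B,Q): not NE [P2→S gives 10>8]
(B,R): not NE [P1→C gives 6>4; P2→S gives 10>7]
(B,S): NE
(C,P): not NE [P1→B gives 8>5]
(C,Q): not NE [P1→B gives 8>5; P2→S gives 7>6]
(C,R): not NE [P2→S gives 7>3]
(C,S): not NE [P1→B gives 8>1]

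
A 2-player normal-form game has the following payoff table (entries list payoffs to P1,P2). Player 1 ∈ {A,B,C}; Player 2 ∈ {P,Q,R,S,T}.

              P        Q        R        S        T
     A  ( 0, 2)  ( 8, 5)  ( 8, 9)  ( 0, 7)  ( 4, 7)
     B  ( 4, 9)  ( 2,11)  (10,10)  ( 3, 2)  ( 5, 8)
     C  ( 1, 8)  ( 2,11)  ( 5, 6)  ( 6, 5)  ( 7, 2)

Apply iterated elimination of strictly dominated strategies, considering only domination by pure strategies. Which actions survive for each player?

P2 drop P (Q beats it: A:5>2 B:11>9 C:11>8)
P2 drop S (R beats it: A:9>7 B:10>2 C:6>5)
P2 drop T (R beats it: A:9>7 B:10>8 C:6>2)
P1 drop C (A beats it: Q:8>2 R:8>5)
P1→{A,B} P2→{Q,R}

Survivors P1:{A,B} P2:{Q,R}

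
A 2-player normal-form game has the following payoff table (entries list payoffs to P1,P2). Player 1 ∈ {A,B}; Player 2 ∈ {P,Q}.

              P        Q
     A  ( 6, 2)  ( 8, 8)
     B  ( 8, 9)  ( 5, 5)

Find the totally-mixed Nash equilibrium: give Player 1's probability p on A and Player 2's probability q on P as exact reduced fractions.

P1 indiff ⇒ q·6+(1-q)·8 = q·8+(1-q)·5 ⇒ q(-2) = (1-q)(-3) ⇒ q = 3/5
P2 indiff ⇒ p·2+(1-p)·9 = p·8+(1-p)·5 ⇒ p(-6) = (1-p)(-4) ⇒ p = 2/5

(p,q) = (2/5, 3/5)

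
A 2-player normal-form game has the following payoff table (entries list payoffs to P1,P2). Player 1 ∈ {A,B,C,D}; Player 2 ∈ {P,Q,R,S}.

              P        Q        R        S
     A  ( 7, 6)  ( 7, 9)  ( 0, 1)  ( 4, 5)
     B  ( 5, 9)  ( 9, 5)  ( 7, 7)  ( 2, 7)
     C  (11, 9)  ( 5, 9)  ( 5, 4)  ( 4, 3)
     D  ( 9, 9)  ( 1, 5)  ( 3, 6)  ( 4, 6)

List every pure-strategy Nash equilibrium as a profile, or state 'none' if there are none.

Nash profiles: (C,P)

(A,P): not NE [P1→C gives 11>7; P2→Q gives 9>6]
(A,Q): not NE [P1→B gives 9>7]
(A,R): not NE [P1→B gives 7>0; P2→Q gives 9>1]
(A,S): not NE [P2→Q gives 9>5]
(B,P): not NE [P1→C gives 11>5]
(B,Q): not NE [P2→P gives 9>5]
(B,R): not NE [P2→P gives 9>7]
(B,S): not NE [P1→D gives 4>2; P2→P gives 9>7]
(C,P): NE
(C,Q): not NE [P1→B gives 9>5]
(C,R): not NE [P1→B gives 7>5; P2→Q gives 9>4]
(C,S): not NE [P2→Q gives 9>3]
(D,P): not NE [P1→C gives 11>9]
(D,Q): not NE [P1→B gives 9>1; P2→P gives 9>5]
(D,R): not NE [P1→B gives 7>3; P2→P gives 9>6]
(D,S): not NE [P2→P gives 9>6]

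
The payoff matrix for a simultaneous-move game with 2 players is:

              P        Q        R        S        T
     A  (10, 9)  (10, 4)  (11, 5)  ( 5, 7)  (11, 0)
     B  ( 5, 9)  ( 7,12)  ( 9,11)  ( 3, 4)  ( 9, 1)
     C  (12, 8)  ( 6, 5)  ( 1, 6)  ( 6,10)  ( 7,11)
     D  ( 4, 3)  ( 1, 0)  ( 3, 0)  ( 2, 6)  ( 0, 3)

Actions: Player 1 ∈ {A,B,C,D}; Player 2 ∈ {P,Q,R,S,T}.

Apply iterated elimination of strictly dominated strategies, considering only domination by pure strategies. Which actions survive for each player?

IESDS → P1:{A,C} P2:{P,S,T}

P1 drop B (A beats it: P:10>5 Q:10>7 R:11>9 S:5>3 T:11>9)
P1 drop D (A beats it: P:10>4 Q:10>1 R:11>3 S:5>2 T:11>0)
P2 drop Q (P beats it: A:9>4 C:8>5)
P2 drop R (P beats it: A:9>5 C:8>6)
P1→{A,C} P2→{P,S,T}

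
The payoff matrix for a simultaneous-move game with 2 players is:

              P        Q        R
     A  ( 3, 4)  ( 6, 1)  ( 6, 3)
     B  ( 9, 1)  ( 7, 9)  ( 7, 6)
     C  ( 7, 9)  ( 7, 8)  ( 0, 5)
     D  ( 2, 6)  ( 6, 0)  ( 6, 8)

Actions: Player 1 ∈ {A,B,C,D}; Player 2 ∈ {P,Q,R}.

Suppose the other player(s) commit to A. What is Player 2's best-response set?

BR_2 = {P}

u_2(P vs A) = 4
u_2(Q vs A) = 1
u_2(R vs A) = 3
max payoff 4 at {P}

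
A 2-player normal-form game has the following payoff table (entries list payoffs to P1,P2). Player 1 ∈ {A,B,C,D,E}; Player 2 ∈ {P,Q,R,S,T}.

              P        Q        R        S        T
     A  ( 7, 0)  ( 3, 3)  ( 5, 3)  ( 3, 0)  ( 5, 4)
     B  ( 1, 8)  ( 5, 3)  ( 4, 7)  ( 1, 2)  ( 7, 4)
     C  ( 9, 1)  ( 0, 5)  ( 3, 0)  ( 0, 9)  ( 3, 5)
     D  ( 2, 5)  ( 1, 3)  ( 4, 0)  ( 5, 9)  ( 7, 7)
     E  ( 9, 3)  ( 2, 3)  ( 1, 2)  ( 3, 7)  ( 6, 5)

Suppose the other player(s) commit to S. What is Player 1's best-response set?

P1 best: {D}

u_1(A vs S) = 3
u_1(B vs S) = 1
u_1(C vs S) = 0
u_1(D vs S) = 5
u_1(E vs S) = 3
max payoff 5 at {D}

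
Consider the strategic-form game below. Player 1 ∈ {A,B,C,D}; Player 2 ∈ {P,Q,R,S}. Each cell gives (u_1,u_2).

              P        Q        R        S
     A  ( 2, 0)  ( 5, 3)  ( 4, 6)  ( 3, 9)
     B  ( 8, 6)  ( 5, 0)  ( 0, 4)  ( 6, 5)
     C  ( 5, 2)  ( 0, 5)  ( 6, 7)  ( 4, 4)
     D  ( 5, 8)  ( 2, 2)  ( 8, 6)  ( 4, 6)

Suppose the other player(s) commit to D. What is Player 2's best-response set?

u_2(P vs D) = 8
u_2(Q vs D) = 2
u_2(R vs D) = 6
u_2(S vs D) = 6
max payoff 8 at {P}

BR_2 = {P}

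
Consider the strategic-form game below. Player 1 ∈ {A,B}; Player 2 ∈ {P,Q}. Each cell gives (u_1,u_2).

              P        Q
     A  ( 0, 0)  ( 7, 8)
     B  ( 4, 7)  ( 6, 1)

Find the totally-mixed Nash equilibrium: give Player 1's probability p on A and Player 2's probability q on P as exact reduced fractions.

P1 indiff ⇒ q·0+(1-q)·7 = q·4+(1-q)·6 ⇒ q(-4) = (1-q)(-1) ⇒ q = 1/5
P2 indiff ⇒ p·0+(1-p)·7 = p·8+(1-p)·1 ⇒ p(-8) = (1-p)(-6) ⇒ p = 3/7

(p,q) = (3/7, 1/5)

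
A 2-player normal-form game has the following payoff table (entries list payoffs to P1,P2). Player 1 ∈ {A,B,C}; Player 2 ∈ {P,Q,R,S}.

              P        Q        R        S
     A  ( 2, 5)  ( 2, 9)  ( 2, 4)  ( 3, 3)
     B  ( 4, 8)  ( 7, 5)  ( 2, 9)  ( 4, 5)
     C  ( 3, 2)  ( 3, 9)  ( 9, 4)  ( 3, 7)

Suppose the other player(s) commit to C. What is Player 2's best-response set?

argmax u_2 = {Q}

u_2(P vs C) = 2
u_2(Q vs C) = 9
u_2(R vs C) = 4
u_2(S vs C) = 7
max payoff 9 at {Q}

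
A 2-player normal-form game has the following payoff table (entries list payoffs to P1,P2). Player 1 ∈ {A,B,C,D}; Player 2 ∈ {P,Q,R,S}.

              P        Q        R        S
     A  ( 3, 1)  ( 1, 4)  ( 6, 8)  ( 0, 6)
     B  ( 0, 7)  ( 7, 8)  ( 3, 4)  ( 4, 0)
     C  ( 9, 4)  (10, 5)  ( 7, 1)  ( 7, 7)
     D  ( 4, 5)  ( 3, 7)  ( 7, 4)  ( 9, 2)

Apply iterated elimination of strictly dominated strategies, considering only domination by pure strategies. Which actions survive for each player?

Remaining: P1:{C,D} P2:{Q,S}

P1 drop A (C beats it: P:9>3 Q:10>1 R:7>6 S:7>0)
P1 drop B (C beats it: P:9>0 Q:10>7 R:7>3 S:7>4)
P2 drop P (Q beats it: C:5>4 D:7>5)
P2 drop R (Q beats it: C:5>1 D:7>4)
P1→{C,D} P2→{Q,S}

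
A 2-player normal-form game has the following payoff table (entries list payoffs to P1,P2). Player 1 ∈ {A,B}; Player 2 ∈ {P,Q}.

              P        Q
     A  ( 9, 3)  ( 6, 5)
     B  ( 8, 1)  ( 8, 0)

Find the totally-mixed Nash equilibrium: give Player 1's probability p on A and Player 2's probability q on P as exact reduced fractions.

P1 indiff ⇒ q·9+(1-q)·6 = q·8+(1-q)·8 ⇒ q(1) = (1-q)(2) ⇒ q = 2/3
P2 indiff ⇒ p·3+(1-p)·1 = p·5+(1-p)·0 ⇒ p(-2) = (1-p)(-1) ⇒ p = 1/3

p=1/3, q=2/3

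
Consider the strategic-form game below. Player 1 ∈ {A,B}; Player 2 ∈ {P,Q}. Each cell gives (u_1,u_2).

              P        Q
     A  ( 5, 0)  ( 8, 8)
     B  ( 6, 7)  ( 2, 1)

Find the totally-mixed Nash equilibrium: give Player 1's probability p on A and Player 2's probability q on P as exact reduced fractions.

P1 indiff ⇒ q·5+(1-q)·8 = q·6+(1-q)·2 ⇒ q(-1) = (1-q)(-6) ⇒ q = 6/7
P2 indiff ⇒ p·0+(1-p)·7 = p·8+(1-p)·1 ⇒ p(-8) = (1-p)(-6) ⇒ p = 3/7

p=3/7, q=6/7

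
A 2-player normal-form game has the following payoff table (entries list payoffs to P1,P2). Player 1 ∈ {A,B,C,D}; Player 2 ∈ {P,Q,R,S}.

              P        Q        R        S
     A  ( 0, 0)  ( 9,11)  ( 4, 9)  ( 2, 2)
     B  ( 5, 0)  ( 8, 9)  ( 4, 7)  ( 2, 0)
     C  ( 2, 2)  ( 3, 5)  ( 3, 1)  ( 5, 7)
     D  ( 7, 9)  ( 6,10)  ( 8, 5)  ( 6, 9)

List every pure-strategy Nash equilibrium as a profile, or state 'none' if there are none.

PSNE = {(A,Q)}

(A,P): not NE [P1→D gives 7>0; P2→Q gives 11>0]
(A,Q): NE
(A,R): not NE [P1→D gives 8>4; P2→Q gives 11>9]
(A,S): not NE [P1→D gives 6>2; P2→Q gives 11>2]
(B,P): not NE [P1→D gives 7>5; P2→Q gives 9>0]
(B,Q): not NE [P1→A gives 9>8]
(B,R): not NE [P1→D gives 8>4; P2→Q gives 9>7]
(B,S): not NE [P1→D gives 6>2; P2→Q gives 9>0]
(C,P): not NE [P1→D gives 7>2; P2→S gives 7>2]
(C,Q): not NE [P1→A gives 9>3; P2→S gives 7>5]
(C,R): not NE [P1→D gives 8>3; P2→S gives 7>1]
(C,S): not NE [P1→D gives 6>5]
(D,P): not NE [P2→Q gives 10>9]
(D,Q): not NE [P1→A gives 9>6]
(D,R): not NE [P2→Q gives 10>5]
(D,S): not NE [P2→Q gives 10>9]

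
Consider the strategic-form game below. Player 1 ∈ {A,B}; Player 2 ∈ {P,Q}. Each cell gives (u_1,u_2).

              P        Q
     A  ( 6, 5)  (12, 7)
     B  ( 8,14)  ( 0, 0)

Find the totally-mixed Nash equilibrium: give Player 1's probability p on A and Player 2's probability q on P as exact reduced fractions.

P1 indiff ⇒ q·6+(1-q)·12 = q·8+(1-q)·0 ⇒ q(-2) = (1-q)(-12) ⇒ q = 6/7
P2 indiff ⇒ p·5+(1-p)·14 = p·7+(1-p)·0 ⇒ p(-2) = (1-p)(-14) ⇒ p = 7/8

P1 mixes 7/8 on A; P2 mixes 6/7 on P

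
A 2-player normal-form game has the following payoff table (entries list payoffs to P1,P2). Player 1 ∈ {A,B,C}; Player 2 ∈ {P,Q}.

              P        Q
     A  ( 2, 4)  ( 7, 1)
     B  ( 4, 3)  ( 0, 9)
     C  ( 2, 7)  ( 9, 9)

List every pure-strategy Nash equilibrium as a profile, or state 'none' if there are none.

Nash profiles: (C,Q)

(A,P): not NE [P1→B gives 4>2]
(A,Q): not NE [P1→C gives 9>7; P2→P gives 4>1]
(B,P): not NE [P2→Q gives 9>3]
(B,Q): not NE [P1→C gives 9>0]
(C,P): not NE [P1→B gives 4>2; P2→Q gives 9>7]
(C,Q): NE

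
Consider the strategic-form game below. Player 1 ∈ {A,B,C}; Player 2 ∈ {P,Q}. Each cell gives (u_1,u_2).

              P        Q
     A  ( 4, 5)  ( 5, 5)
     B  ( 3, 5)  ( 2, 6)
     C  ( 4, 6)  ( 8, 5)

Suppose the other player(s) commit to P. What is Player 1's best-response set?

argmax u_1 = {A,C}

u_1(A vs P) = 4
u_1(B vs P) = 3
u_1(C vs P) = 4
max payoff 4 at {A,C}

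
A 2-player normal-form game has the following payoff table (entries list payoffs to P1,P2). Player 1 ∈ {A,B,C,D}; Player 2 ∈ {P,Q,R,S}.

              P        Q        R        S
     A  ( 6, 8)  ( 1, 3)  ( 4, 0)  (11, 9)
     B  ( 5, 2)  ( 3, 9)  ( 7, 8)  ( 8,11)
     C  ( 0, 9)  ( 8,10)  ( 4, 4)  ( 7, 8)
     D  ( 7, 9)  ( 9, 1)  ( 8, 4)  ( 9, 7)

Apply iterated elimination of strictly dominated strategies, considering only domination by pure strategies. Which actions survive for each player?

P1 drop B (D beats it: P:7>5 Q:9>3 R:8>7 S:9>8)
P1 drop C (D beats it: P:7>0 Q:9>8 R:8>4 S:9>7)
P2 drop Q (P beats it: A:8>3 D:9>1)
P2 drop R (P beats it: A:8>0 D:9>4)
P1→{A,D} P2→{P,S}

Survivors P1:{A,D} P2:{P,S}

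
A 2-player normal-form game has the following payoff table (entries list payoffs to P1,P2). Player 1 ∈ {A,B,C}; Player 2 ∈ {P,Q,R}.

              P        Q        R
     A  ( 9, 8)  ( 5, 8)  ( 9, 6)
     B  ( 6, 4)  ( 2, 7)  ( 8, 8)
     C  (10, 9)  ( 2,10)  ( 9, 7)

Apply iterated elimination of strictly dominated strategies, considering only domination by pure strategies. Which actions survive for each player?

Remaining: P1:{A,C} P2:{P,Q}

P1 drop B (A beats it: P:9>6 Q:5>2 R:9>8)
P2 drop R (P beats it: A:8>6 C:9>7)
P1→{A,C} P2→{P,Q}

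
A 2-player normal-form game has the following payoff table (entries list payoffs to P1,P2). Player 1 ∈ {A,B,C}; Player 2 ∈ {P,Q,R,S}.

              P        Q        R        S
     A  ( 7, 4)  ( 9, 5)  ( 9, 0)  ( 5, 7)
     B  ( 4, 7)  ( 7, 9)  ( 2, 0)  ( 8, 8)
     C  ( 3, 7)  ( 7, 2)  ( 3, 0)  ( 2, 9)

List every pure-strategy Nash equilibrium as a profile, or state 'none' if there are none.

(A,P): not NE [P2→S gives 7>4]
(A,Q): not NE [P2→S gives 7>5]
(A,R): not NE [P2→S gives 7>0]
(A,S): not NE [P1→B gives 8>5]
(B,P): not NE [P1→A gives 7>4; P2→Q gives 9>7]
(B,Q): not NE [P1→A gives 9>7]
(B,R): not NE [P1→A gives 9>2; P2→Q gives 9>0]
(B,S): not NE [P2→Q gives 9>8]
(C,P): not NE [P1→A gives 7>3; P2→S gives 9>7]
(C,Q): not NE [P1→A gives 9>7; P2→S gives 9>2]
(C,R): not NE [P1→A gives 9>3; P2→S gives 9>0]
(C,S): not NE [P1→B gives 8>2]

No pure NE.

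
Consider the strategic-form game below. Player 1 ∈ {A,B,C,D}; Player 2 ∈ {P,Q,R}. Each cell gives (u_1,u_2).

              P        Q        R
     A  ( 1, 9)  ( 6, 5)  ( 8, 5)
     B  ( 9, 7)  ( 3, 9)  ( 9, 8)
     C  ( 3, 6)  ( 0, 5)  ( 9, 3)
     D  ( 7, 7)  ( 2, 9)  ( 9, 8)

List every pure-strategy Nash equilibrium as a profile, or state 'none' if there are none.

PSNE: ∅

(A,P): not NE [P1→B gives 9>1]
(A,Q): not NE [P2→P gives 9>5]
(A,R): not NE [P1→D gives 9>8; P2→P gives 9>5]
(B,P): not NE [P2→Q gives 9>7]
(B,Q): not NE [P1→A gives 6>3]
(B,R): not NE [P2→Q gives 9>8]
(C,P): not NE [P1→B gives 9>3]
(C,Q): not NE [P1→A gives 6>0; P2→P gives 6>5]
(C,R): not NE [P2→P gives 6>3]
(D,P): not NE [P1→B gives 9>7; P2→Q gives 9>7]
(D,Q): not NE [P1→A gives 6>2]
(D,R): not NE [P2→Q gives 9>8]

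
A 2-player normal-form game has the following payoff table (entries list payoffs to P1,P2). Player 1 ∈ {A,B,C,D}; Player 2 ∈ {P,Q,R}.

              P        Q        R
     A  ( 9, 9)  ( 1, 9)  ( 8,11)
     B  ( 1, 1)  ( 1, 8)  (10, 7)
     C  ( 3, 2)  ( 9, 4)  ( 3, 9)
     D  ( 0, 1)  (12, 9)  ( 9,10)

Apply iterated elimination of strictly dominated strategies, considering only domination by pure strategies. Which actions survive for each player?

P2 drop P (R beats it: A:11>9 B:7>1 C:9>2 D:10>1)
P1 drop A (D beats it: Q:12>1 R:9>8)
P1 drop C (D beats it: Q:12>9 R:9>3)
P1→{B,D} P2→{Q,R}

Survivors P1:{B,D} P2:{Q,R}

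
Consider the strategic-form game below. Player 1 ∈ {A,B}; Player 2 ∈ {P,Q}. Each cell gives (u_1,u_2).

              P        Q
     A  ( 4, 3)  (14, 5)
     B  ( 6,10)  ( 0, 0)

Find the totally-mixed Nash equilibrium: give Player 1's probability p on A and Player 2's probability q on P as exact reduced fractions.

P1 indiff ⇒ q·4+(1-q)·14 = q·6+(1-q)·0 ⇒ q(-2) = (1-q)(-14) ⇒ q = 7/8
P2 indiff ⇒ p·3+(1-p)·10 = p·5+(1-p)·0 ⇒ p(-2) = (1-p)(-10) ⇒ p = 5/6

(p,q) = (5/6, 7/8)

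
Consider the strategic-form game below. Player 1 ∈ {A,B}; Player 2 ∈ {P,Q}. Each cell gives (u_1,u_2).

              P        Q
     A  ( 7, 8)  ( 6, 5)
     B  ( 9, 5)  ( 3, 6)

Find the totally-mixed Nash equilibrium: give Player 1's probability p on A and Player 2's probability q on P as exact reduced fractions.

p=1/4, q=3/5

P1 indiff ⇒ q·7+(1-q)·6 = q·9+(1-q)·3 ⇒ q(-2) = (1-q)(-3) ⇒ q = 3/5
P2 indiff ⇒ p·8+(1-p)·5 = p·5+(1-p)·6 ⇒ p(3) = (1-p)(1) ⇒ p = 1/4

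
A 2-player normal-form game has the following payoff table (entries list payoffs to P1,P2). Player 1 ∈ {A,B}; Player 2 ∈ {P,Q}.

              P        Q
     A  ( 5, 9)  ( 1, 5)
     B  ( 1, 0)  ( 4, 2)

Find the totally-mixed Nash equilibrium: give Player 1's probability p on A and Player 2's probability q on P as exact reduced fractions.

P1 mixes 1/3 on A; P2 mixes 3/7 on P

P1 indiff ⇒ q·5+(1-q)·1 = q·1+(1-q)·4 ⇒ q(4) = (1-q)(3) ⇒ q = 3/7
P2 indiff ⇒ p·9+(1-p)·0 = p·5+(1-p)·2 ⇒ p(4) = (1-p)(2) ⇒ p = 1/3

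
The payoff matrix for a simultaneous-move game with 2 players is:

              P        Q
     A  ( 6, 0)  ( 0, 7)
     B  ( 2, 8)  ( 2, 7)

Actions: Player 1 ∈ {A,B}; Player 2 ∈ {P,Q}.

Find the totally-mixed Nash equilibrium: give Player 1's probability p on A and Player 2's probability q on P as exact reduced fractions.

P1 indiff ⇒ q·6+(1-q)·0 = q·2+(1-q)·2 ⇒ q(4) = (1-q)(2) ⇒ q = 1/3
P2 indiff ⇒ p·0+(1-p)·8 = p·7+(1-p)·7 ⇒ p(-7) = (1-p)(-1) ⇒ p = 1/8

p=1/8, q=1/3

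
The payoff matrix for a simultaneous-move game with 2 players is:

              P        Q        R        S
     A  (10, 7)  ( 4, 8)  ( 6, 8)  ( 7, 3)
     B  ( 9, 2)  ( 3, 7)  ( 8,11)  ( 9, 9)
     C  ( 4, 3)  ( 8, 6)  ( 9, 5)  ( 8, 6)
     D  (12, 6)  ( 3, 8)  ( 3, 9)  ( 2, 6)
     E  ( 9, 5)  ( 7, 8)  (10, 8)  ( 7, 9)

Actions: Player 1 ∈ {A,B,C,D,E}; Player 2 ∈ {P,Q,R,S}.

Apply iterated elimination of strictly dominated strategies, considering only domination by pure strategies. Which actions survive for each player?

P2 drop P (Q beats it: A:8>7 B:7>2 C:6>3 D:8>6 E:8>5)
P1 drop A (C beats it: Q:8>4 R:9>6 S:8>7)
P1 drop D (C beats it: Q:8>3 R:9>3 S:8>2)
P1→{B,C,E} P2→{Q,R,S}

IESDS → P1:{B,C,E} P2:{Q,R,S}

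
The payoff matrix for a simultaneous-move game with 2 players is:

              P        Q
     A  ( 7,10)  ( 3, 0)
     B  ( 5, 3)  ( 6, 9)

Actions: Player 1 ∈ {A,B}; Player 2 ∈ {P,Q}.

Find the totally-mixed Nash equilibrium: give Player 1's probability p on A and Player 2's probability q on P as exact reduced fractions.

P1 indiff ⇒ q·7+(1-q)·3 = q·5+(1-q)·6 ⇒ q(2) = (1-q)(3) ⇒ q = 3/5
P2 indiff ⇒ p·10+(1-p)·3 = p·0+(1-p)·9 ⇒ p(10) = (1-p)(6) ⇒ p = 3/8

(p,q) = (3/8, 3/5)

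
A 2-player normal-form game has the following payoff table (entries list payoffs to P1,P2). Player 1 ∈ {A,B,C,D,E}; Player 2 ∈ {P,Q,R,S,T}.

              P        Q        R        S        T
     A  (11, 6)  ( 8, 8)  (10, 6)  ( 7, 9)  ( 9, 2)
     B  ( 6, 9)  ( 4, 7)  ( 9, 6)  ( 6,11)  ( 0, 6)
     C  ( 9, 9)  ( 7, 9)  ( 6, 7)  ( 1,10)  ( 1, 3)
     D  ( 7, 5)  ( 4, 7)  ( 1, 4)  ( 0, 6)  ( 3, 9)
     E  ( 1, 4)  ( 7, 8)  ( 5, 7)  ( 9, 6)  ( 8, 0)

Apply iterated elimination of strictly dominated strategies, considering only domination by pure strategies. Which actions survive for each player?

Survivors P1:{A,E} P2:{Q,S}

P1 drop B (A beats it: P:11>6 Q:8>4 R:10>9 S:7>6 T:9>0)
P1 drop C (A beats it: P:11>9 Q:8>7 R:10>6 S:7>1 T:9>1)
P1 drop D (A beats it: P:11>7 Q:8>4 R:10>1 S:7>0 T:9>3)
P2 drop P (Q beats it: A:8>6 E:8>4)
P2 drop R (Q beats it: A:8>6 E:8>7)
P2 drop T (Q beats it: A:8>2 E:8>0)
P1→{A,E} P2→{Q,S}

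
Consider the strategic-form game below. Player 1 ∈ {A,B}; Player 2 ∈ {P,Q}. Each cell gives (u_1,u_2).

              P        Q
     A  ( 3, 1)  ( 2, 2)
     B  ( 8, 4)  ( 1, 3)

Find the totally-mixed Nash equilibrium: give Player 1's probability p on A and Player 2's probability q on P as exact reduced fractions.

P1 indiff ⇒ q·3+(1-q)·2 = q·8+(1-q)·1 ⇒ q(-5) = (1-q)(-1) ⇒ q = 1/6
P2 indiff ⇒ p·1+(1-p)·4 = p·2+(1-p)·3 ⇒ p(-1) = (1-p)(-1) ⇒ p = 1/2

P1 mixes 1/2 on A; P2 mixes 1/6 on P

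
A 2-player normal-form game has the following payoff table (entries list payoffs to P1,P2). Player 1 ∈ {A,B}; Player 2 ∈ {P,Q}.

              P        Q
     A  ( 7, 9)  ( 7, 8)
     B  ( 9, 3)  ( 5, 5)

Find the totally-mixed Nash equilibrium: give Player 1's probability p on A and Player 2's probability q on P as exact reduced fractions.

p=2/3, q=1/2

P1 indiff ⇒ q·7+(1-q)·7 = q·9+(1-q)·5 ⇒ q(-2) = (1-q)(-2) ⇒ q = 1/2
P2 indiff ⇒ p·9+(1-p)·3 = p·8+(1-p)·5 ⇒ p(1) = (1-p)(2) ⇒ p = 2/3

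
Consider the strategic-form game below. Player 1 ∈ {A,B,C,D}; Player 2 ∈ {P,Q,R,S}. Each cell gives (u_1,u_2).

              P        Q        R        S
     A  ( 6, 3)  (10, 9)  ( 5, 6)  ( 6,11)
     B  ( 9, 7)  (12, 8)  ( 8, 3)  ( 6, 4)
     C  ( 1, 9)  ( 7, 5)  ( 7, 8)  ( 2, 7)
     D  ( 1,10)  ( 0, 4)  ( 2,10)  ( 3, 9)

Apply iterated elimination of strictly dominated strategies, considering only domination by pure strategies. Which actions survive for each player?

P1 drop C (B beats it: P:9>1 Q:12>7 R:8>7 S:6>2)
P1 drop D (A beats it: P:6>1 Q:10>0 R:5>2 S:6>3)
P2 drop P (Q beats it: A:9>3 B:8>7)
P2 drop R (Q beats it: A:9>6 B:8>3)
P1→{A,B} P2→{Q,S}

Survivors P1:{A,B} P2:{Q,S}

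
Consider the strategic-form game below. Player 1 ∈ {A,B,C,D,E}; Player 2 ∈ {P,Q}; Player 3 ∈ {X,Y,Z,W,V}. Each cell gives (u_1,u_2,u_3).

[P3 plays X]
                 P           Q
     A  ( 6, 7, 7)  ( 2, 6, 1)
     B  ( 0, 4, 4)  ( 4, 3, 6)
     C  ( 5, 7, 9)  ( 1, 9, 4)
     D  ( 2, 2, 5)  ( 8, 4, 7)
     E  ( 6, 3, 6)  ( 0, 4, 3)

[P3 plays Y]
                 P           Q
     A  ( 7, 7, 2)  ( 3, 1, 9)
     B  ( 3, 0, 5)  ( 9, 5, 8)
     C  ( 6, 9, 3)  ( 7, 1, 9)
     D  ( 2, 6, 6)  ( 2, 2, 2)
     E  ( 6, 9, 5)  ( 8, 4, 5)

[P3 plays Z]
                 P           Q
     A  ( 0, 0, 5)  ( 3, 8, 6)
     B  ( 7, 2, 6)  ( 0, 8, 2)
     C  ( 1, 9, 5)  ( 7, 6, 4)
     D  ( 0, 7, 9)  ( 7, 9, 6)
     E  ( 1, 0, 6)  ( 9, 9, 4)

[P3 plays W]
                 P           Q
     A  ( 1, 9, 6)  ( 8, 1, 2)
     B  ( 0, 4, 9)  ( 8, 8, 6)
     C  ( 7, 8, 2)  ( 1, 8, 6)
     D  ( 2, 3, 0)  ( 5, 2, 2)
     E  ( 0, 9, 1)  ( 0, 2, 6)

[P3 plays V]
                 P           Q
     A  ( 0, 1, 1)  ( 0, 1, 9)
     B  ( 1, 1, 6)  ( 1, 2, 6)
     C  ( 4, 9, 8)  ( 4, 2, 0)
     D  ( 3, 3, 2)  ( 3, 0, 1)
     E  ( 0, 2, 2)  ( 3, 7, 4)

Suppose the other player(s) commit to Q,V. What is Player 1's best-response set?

argmax u_1 = {C}

u_1(A vs Q,V) = 0
u_1(B vs Q,V) = 1
u_1(C vs Q,V) = 4
u_1(D vs Q,V) = 3
u_1(E vs Q,V) = 3
max payoff 4 at {C}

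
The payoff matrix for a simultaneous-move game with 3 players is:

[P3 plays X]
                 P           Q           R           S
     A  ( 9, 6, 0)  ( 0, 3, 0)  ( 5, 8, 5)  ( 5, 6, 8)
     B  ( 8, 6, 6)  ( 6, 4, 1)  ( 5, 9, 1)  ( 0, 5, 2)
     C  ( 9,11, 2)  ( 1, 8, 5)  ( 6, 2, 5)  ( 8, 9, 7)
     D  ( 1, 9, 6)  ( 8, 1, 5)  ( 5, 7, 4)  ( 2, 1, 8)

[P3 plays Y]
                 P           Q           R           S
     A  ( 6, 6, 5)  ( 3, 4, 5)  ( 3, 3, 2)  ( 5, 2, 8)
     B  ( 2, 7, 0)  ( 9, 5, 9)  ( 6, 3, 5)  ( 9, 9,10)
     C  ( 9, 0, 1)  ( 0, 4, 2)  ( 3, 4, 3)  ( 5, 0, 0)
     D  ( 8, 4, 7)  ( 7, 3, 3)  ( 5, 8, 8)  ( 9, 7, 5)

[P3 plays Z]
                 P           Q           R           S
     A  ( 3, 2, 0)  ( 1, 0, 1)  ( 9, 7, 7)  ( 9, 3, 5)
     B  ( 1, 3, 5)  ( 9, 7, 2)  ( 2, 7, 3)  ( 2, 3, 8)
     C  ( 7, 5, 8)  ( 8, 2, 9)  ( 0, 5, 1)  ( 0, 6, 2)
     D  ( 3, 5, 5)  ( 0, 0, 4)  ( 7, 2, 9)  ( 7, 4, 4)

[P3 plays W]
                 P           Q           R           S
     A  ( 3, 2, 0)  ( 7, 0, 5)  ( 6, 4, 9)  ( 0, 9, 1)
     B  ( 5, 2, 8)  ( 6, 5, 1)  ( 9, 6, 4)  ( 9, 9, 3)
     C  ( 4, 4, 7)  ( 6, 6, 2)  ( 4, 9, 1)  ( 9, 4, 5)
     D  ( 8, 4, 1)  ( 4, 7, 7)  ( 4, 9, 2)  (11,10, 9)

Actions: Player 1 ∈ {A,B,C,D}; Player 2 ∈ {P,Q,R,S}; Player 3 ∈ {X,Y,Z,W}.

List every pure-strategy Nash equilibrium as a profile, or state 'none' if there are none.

Nash profiles: (B,S,Y), (D,S,W)

(A,P,X): not NE [P2→R gives 8>6; P3→Y gives 5>0]
(A,P,Y): not NE [P1→C gives 9>6]
(A,P,Z): not NE [P1→C gives 7>3; P2→R gives 7>2; P3→Y gives 5>0]
(A,P,W): not NE [P1→D gives 8>3; P2→S gives 9>2; P3→Y gives 5>0]
(A,Q,X): not NE [P1→D gives 8>0; P2→R gives 8>3; P3→W gives 5>0]
(A,Q,Y): not NE [P1→B gives 9>3; P2→P gives 6>4]
(A,Q,Z): not NE [P1→B gives 9>1; P2→R gives 7>0; P3→W gives 5>1]
(A,Q,W): not NE [P2→S gives 9>0]
(A,R,X): not NE [P1→C gives 6>5; P3→W gives 9>5]
(A,R,Y): not NE [P1→B gives 6>3; P2→P gives 6>3; P3→W gives 9>2]
(A,R,Z): not NE [P3→W gives 9>7]
(A,R,W): not NE [P1→B gives 9>6; P2→S gives 9>4]
(A,S,X): not NE [P1→C gives 8>5; P2→R gives 8>6]
(A,S,Y): not NE [P1→D gives 9>5; P2→P gives 6>2]
(A,S,Z): not NE [P2→R gives 7>3; P3→Y gives 8>5]
(A,S,W): not NE [P1→D gives 11>0; P3→Y gives 8>1]
(B,P,X): not NE [P1→C gives 9>8; P2→R gives 9>6; P3→W gives 8>6]
(B,P,Y): not NE [P1→C gives 9>2; P2→S gives 9>7; P3→W gives 8>0]
(B,P,Z): not NE [P1→C gives 7>1; P2→R gives 7>3; P3→W gives 8>5]
(B,P,W): not NE [P1→D gives 8>5; P2→S gives 9>2]
(B,Q,X): not NE [P1→D gives 8>6; P2→R gives 9>4; P3→Y gives 9>1]
(B,Q,Y): not NE [P2→S gives 9>5]
(B,Q,Z): not NE [P3→Y gives 9>2]
(B,Q,W): not NE [P1→A gives 7>6; P2→S gives 9>5; P3→Y gives 9>1]
(B,R,X): not NE [P1→C gives 6>5; P3→Y gives 5>1]
(B,R,Y): not NE [P2→S gives 9>3]
(B,R,Z): not NE [P1→A gives 9>2; P3→Y gives 5>3]
(B,R,W): not NE [P2→S gives 9>6; P3→Y gives 5>4]
(B,S,X): not NE [P1→C gives 8>0; P2→R gives 9>5; P3→Y gives 10>2]
(B,S,Y): NE
(B,S,Z): not NE [P1→A gives 9>2; P2→R gives 7>3; P3→Y gives 10>8]
(B,S,W): not NE [P1→D gives 11>9; P3→Y gives 10>3]
(C,P,X): not NE [P3→Z gives 8>2]
(C,P,Y): not NE [P2→R gives 4>0; P3→Z gives 8>1]
(C,P,Z): not NE [P2→S gives 6>5]
(C,P,W): not NE [P1→D gives 8>4; P2→R gives 9>4; P3→Z gives 8>7]
(C,Q,X): not NE [P1→D gives 8>1; P2→P gives 11>8; P3→Z gives 9>5]
(C,Q,Y): not NE [P1→B gives 9>0; P3→Z gives 9>2]
(C,Q,Z): not NE [P1→B gives 9>8; P2→S gives 6>2]
(C,Q,W): not NE [P1→A gives 7>6; P2→R gives 9>6; P3→Z gives 9>2]
(C,R,X): not NE [P2→P gives 11>2]
(C,R,Y): not NE [P1→B gives 6>3; P3→X gives 5>3]
(C,R,Z): not NE [P1→A gives 9>0; P2→S gives 6>5; P3→X gives 5>1]
(C,R,W): not NE [P1→B gives 9>4; P3→X gives 5>1]
(C,S,X): not NE [P2→P gives 11>9]
(C,S,Y): not NE [P1→D gives 9>5; P2→R gives 4>0; P3→X gives 7>0]
(C,S,Z): not NE [P1→A gives 9>0; P3→X gives 7>2]
(C,S,W): not NE [P1→D gives 11>9; P2→R gives 9>4; P3→X gives 7>5]
(D,P,X): not NE [P1→C gives 9>1; P3→Y gives 7>6]
(D,P,Y): not NE [P1→C gives 9>8; P2→R gives 8>4]
(D,P,Z): not NE [P1→C gives 7>3; P3→Y gives 7>5]
(D,P,W): not NE [P2→S gives 10>4; P3→Y gives 7>1]
(D,Q,X): not NE [P2→P gives 9>1; P3→W gives 7>5]
(D,Q,Y): not NE [P1→B gives 9>7; P2→R gives 8>3; P3→W gives 7>3]
(D,Q,Z): not NE [P1→B gives 9>0; P2→P gives 5>0; P3→W gives 7>4]
(D,Q,W): not NE [P1→A gives 7>4; P2→S gives 10>7]
(D,R,X): not NE [P1→C gives 6>5; P2→P gives 9>7; P3→Z gives 9>4]
(D,R,Y): not NE [P1→B gives 6>5; P3→Z gives 9>8]
(D,R,Z): not NE [P1→A gives 9>7; P2→P gives 5>2]
(D,R,W): not NE [P1→B gives 9>4; P2→S gives 10>9; P3→Z gives 9>2]
(D,S,X): not NE [P1→C gives 8>2; P2→P gives 9>1; P3→W gives 9>8]
(D,S,Y): not NE [P2→R gives 8>7; P3→W gives 9>5]
(D,S,Z): not NE [P1→A gives 9>7; P2→P gives 5>4; P3→W gives 9>4]
(D,S,W): NE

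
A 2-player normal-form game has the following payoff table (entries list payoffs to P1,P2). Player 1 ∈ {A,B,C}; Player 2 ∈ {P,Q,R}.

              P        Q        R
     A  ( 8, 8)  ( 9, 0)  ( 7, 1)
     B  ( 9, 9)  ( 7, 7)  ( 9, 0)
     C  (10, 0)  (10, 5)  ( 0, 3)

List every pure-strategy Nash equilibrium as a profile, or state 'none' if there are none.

PSNE = {(C,Q)}

(A,P): not NE [P1→C gives 10>8]
(A,Q): not NE [P1→C gives 10>9; P2→P gives 8>0]
(A,R): not NE [P1→B gives 9>7; P2→P gives 8>1]
(B,P): not NE [P1→C gives 10>9]
(B,Q): not NE [P1→C gives 10>7; P2→P gives 9>7]
(B,R): not NE [P2→P gives 9>0]
(C,P): not NE [P2→Q gives 5>0]
(C,Q): NE
(C,R): not NE [P1→B gives 9>0; P2→Q gives 5>3]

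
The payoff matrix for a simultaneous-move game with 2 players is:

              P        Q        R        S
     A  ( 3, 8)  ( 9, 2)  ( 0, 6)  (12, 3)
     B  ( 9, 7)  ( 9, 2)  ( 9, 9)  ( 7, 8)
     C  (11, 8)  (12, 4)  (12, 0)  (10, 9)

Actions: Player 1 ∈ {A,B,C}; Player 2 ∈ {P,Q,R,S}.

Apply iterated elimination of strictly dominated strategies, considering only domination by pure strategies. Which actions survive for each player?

IESDS → P1:{A,C} P2:{P,S}

P1 drop B (C beats it: P:11>9 Q:12>9 R:12>9 S:10>7)
P2 drop Q (P beats it: A:8>2 C:8>4)
P2 drop R (P beats it: A:8>6 C:8>0)
P1→{A,C} P2→{P,S}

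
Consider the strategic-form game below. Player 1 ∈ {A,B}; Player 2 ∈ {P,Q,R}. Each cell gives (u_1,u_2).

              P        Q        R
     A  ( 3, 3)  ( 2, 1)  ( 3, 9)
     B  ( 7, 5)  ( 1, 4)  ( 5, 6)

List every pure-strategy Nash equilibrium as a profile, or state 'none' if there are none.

NE set: (B,R)

(A,P): not NE [P1→B gives 7>3; P2→R gives 9>3]
(A,Q): not NE [P2→R gives 9>1]
(A,R): not NE [P1→B gives 5>3]
(B,P): not NE [P2→R gives 6>5]
(B,Q): not NE [P1→A gives 2>1; P2→R gives 6>4]
(B,R): NE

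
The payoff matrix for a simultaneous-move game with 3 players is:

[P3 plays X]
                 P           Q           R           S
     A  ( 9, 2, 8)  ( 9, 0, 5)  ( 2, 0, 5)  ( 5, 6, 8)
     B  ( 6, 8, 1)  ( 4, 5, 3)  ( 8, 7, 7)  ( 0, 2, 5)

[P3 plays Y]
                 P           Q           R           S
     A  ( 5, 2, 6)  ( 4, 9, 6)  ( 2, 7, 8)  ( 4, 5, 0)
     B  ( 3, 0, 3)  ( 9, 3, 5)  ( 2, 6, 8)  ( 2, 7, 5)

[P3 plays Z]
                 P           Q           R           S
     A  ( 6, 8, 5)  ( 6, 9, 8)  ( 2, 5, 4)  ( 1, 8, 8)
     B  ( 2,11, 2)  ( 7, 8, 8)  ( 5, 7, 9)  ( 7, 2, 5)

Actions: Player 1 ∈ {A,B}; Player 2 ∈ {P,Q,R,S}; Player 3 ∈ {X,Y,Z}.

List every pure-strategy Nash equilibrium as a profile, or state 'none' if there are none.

NE set: (A,S,X)

(A,P,X): not NE [P2→S gives 6>2]
(A,P,Y): not NE [P2→Q gives 9>2; P3→X gives 8>6]
(A,P,Z): not NE [P2→Q gives 9>8; P3→X gives 8>5]
(A,Q,X): not NE [P2→S gives 6>0; P3→Z gives 8>5]
(A,Q,Y): not NE [P1→B gives 9>4; P3→Z gives 8>6]
(A,Q,Z): not NE [P1→B gives 7>6]
(A,R,X): not NE [P1→B gives 8>2; P2→S gives 6>0; P3→Y gives 8>5]
(A,R,Y): not NE [P2→Q gives 9>7]
(A,R,Z): not NE [P1→B gives 5>2; P2→Q gives 9>5; P3→Y gives 8>4]
(A,S,X): NE
(A,S,Y): not NE [P2→Q gives 9>5; P3→Z gives 8>0]
(A,S,Z): not NE [P1→B gives 7>1; P2→Q gives 9>8]
(B,P,X): not NE [P1→A gives 9>6; P3→Y gives 3>1]
(B,P,Y): not NE [P1→A gives 5>3; P2→S gives 7>0]
(B,P,Z): not NE [P1→A gives 6>2; P3→Y gives 3>2]
(B,Q,X): not NE [P1→A gives 9>4; P2→P gives 8>5; P3→Z gives 8>3]
(B,Q,Y): not NE [P2→S gives 7>3; P3→Z gives 8>5]
(B,Q,Z): not NE [P2→P gives 11>8]
(B,R,X): not NE [P2→P gives 8>7; P3→Z gives 9>7]
(B,R,Y): not NE [P2→S gives 7>6; P3→Z gives 9>8]
(B,R,Z): not NE [P2→P gives 11>7]
(B,S,X): not NE [P1→A gives 5>0; P2→P gives 8>2]
(B,S,Y): not NE [P1→A gives 4>2]
(B,S,Z): not NE [P2→P gives 11>2]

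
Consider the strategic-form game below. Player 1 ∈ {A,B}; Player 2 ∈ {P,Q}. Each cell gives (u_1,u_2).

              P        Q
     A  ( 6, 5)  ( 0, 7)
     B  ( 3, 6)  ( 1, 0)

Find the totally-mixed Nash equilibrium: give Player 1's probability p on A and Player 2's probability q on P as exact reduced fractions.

P1 indiff ⇒ q·6+(1-q)·0 = q·3+(1-q)·1 ⇒ q(3) = (1-q)(1) ⇒ q = 1/4
P2 indiff ⇒ p·5+(1-p)·6 = p·7+(1-p)·0 ⇒ p(-2) = (1-p)(-6) ⇒ p = 3/4

P1 mixes 3/4 on A; P2 mixes 1/4 on P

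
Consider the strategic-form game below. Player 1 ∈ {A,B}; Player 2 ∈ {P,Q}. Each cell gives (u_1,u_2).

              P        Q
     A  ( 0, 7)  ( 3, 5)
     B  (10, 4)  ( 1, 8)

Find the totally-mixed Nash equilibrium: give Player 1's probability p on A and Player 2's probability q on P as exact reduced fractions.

P1 indiff ⇒ q·0+(1-q)·3 = q·10+(1-q)·1 ⇒ q(-10) = (1-q)(-2) ⇒ q = 1/6
P2 indiff ⇒ p·7+(1-p)·4 = p·5+(1-p)·8 ⇒ p(2) = (1-p)(4) ⇒ p = 2/3

p=2/3, q=1/6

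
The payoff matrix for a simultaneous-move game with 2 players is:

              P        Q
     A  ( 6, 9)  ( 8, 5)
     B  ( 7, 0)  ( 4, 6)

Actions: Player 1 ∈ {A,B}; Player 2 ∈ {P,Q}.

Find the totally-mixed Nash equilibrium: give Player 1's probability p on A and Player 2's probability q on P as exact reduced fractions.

p=3/5, q=4/5

P1 indiff ⇒ q·6+(1-q)·8 = q·7+(1-q)·4 ⇒ q(-1) = (1-q)(-4) ⇒ q = 4/5
P2 indiff ⇒ p·9+(1-p)·0 = p·5+(1-p)·6 ⇒ p(4) = (1-p)(6) ⇒ p = 3/5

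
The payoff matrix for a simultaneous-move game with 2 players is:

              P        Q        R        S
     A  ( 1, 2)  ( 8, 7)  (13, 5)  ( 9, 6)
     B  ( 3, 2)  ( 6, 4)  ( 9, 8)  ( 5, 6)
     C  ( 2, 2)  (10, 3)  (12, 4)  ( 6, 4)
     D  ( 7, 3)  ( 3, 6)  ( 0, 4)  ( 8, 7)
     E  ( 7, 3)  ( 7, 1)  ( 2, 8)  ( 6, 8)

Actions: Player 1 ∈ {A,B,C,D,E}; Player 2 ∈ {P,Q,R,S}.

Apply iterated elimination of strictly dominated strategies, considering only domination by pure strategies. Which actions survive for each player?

P2 drop P (R beats it: A:5>2 B:8>2 C:4>2 D:4>3 E:8>3)
P1 drop B (A beats it: Q:8>6 R:13>9 S:9>5)
P1 drop D (A beats it: Q:8>3 R:13>0 S:9>8)
P1 drop E (A beats it: Q:8>7 R:13>2 S:9>6)
P1→{A,C} P2→{Q,R,S}

Survivors P1:{A,C} P2:{Q,R,S}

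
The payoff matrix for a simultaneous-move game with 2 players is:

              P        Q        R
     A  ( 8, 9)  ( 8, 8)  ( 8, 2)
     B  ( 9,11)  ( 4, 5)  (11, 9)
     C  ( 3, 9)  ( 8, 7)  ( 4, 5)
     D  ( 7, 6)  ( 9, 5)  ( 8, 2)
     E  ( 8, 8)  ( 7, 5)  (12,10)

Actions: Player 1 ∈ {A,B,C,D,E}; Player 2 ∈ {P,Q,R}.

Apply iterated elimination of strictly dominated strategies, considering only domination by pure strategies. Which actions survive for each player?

P1 drop C (D beats it: P:7>3 Q:9>8 R:8>4)
P2 drop Q (P beats it: A:9>8 B:11>5 D:6>5 E:8>5)
P1 drop A (B beats it: P:9>8 R:11>8)
P1 drop D (B beats it: P:9>7 R:11>8)
P1→{B,E} P2→{P,R}

Remaining: P1:{B,E} P2:{P,R}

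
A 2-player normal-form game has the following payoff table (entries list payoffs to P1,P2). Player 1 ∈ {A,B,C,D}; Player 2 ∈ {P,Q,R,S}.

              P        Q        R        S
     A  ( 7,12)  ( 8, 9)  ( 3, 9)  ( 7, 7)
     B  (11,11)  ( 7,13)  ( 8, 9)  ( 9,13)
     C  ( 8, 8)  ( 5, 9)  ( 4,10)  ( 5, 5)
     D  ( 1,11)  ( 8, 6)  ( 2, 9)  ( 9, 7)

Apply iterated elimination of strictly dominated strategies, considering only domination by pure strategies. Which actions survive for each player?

Remaining: P1:{A,B,D} P2:{P,Q,S}

P1 drop C (B beats it: P:11>8 Q:7>5 R:8>4 S:9>5)
P2 drop R (P beats it: A:12>9 B:11>9 D:11>9)
P1→{A,B,D} P2→{P,Q,S}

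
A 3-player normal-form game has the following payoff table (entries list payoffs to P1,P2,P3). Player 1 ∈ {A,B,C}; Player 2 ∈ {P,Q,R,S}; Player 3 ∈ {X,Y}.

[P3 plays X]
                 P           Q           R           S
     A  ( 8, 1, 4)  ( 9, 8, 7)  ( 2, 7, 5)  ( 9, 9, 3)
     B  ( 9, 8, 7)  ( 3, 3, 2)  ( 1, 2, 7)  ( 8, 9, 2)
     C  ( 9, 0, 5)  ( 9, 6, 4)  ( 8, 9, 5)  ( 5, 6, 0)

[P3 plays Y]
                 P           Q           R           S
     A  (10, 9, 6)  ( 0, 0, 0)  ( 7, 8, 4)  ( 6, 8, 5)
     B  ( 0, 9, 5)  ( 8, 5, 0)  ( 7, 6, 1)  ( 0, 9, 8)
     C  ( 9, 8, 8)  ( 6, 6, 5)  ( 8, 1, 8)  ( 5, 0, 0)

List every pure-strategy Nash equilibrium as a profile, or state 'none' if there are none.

(A,P,X): not NE [P1→C gives 9>8; P2→S gives 9>1; P3→Y gives 6>4]
(A,P,Y): NE
(A,Q,X): not NE [P2→S gives 9>8]
(A,Q,Y): not NE [P1→B gives 8>0; P2→P gives 9>0; P3→X gives 7>0]
(A,R,X): not NE [P1→C gives 8>2; P2→S gives 9>7]
(A,R,Y): not NE [P1→C gives 8>7; P2→P gives 9>8; P3→X gives 5>4]
(A,S,X): not NE [P3→Y gives 5>3]
(A,S,Y): not NE [P2→P gives 9>8]
(B,P,X): not NE [P2→S gives 9>8]
(B,P,Y): not NE [P1→A gives 10>0; P3→X gives 7>5]
(B,Q,X): not NE [P1→C gives 9>3; P2→S gives 9>3]
(B,Q,Y): not NE [P2→S gives 9>5; P3→X gives 2>0]
(B,R,X): not NE [P1→C gives 8>1; P2→S gives 9>2]
(B,R,Y): not NE [P1→C gives 8>7; P2→S gives 9>6; P3→X gives 7>1]
(B,S,X): not NE [P1→A gives 9>8; P3→Y gives 8>2]
(B,S,Y): not NE [P1→A gives 6>0]
(C,P,X): not NE [P2→R gives 9>0; P3→Y gives 8>5]
(C,P,Y): not NE [P1→A gives 10>9]
(C,Q,X): not NE [P2→R gives 9>6; P3→Y gives 5>4]
(C,Q,Y): not NE [P1→B gives 8>6; P2→P gives 8>6]
(C,R,X): not NE [P3→Y gives 8>5]
(C,R,Y): not NE [P2→P gives 8>1]
(C,S,X): not NE [P1→A gives 9>5; P2→R gives 9>6]
(C,S,Y): not NE [P1→A gives 6>5; P2→P gives 8>0]

PSNE = {(A,P,Y)}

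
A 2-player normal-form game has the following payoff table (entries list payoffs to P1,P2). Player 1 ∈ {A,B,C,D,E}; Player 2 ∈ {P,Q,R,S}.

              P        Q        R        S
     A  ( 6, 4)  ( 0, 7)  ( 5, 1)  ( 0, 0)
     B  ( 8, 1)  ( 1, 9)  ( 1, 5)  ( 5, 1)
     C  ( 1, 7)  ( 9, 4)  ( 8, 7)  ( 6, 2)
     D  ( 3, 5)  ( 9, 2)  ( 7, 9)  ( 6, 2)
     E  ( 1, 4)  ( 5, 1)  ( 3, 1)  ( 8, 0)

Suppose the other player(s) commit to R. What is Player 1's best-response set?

u_1(A vs R) = 5
u_1(B vs R) = 1
u_1(C vs R) = 8
u_1(D vs R) = 7
u_1(E vs R) = 3
max payoff 8 at {C}

argmax u_1 = {C}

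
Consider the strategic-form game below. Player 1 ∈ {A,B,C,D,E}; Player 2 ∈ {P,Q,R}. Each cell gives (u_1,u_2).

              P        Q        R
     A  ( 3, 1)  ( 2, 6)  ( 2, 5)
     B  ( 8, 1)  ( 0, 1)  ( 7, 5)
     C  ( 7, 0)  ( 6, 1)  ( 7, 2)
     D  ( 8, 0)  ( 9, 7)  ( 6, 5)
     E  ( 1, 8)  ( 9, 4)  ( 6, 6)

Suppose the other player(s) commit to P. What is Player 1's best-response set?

BR_1 = {B,D}

u_1(A vs P) = 3
u_1(B vs P) = 8
u_1(C vs P) = 7
u_1(D vs P) = 8
u_1(E vs P) = 1
max payoff 8 at {B,D}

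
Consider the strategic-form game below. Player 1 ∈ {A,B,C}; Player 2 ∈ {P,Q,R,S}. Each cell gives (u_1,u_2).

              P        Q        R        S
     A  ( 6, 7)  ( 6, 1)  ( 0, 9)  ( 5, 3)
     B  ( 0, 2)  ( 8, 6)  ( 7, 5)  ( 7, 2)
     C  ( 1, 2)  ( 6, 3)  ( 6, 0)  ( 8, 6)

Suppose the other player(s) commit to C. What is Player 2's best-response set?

argmax u_2 = {S}

u_2(P vs C) = 2
u_2(Q vs C) = 3
u_2(R vs C) = 0
u_2(S vs C) = 6
max payoff 6 at {S}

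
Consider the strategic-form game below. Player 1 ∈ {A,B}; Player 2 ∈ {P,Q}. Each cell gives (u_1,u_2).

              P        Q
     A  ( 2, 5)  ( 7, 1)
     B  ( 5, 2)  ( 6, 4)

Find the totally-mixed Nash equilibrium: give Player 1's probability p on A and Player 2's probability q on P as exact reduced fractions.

(p,q) = (1/3, 1/4)

P1 indiff ⇒ q·2+(1-q)·7 = q·5+(1-q)·6 ⇒ q(-3) = (1-q)(-1) ⇒ q = 1/4
P2 indiff ⇒ p·5+(1-p)·2 = p·1+(1-p)·4 ⇒ p(4) = (1-p)(2) ⇒ p = 1/3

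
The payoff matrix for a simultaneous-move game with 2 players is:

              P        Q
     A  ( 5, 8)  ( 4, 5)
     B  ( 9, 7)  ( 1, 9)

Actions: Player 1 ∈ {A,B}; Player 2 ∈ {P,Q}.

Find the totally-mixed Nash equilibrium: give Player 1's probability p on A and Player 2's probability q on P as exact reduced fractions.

P1 indiff ⇒ q·5+(1-q)·4 = q·9+(1-q)·1 ⇒ q(-4) = (1-q)(-3) ⇒ q = 3/7
P2 indiff ⇒ p·8+(1-p)·7 = p·5+(1-p)·9 ⇒ p(3) = (1-p)(2) ⇒ p = 2/5

(p,q) = (2/5, 3/7)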